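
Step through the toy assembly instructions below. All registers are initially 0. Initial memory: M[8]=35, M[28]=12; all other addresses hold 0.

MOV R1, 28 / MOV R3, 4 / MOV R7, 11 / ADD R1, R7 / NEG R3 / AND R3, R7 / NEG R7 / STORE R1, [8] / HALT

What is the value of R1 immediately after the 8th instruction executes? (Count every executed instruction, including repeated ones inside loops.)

R1=28
R3=4
R7=11
R1=28+11=39
R3=-(4)=-4
R3=(-4)&11=8
R7=-(11)=-11
STORE R1, [8] → M[8]=39
After step 8: R1 = 39.

39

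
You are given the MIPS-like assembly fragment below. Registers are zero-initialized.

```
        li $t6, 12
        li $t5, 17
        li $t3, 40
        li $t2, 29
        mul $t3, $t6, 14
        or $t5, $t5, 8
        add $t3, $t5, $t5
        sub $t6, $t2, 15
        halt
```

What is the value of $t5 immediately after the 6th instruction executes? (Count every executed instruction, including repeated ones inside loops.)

after li $t6, 12: $t6=12
after li $t5, 17: $t5=17
after li $t3, 40: $t3=40
after li $t2, 29: $t2=29
after mul $t3, $t6, 14: $t3=12*14=168
after or $t5, $t5, 8: $t5=17|8=25
After step 6: $t5 = 25.

25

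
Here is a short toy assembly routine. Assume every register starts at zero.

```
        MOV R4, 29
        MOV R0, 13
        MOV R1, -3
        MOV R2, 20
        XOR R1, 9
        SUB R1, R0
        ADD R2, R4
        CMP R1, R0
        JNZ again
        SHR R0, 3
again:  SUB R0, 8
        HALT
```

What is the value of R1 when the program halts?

R4=29
R0=13
R1=-3
R2=20
R1=(-3)^9=-12
R1=(-12)-13=-25
R2=20+29=49
CMP R1, R0  (cmp -25,13)
JNZ again: taken
R0=13-8=5
halt.

-25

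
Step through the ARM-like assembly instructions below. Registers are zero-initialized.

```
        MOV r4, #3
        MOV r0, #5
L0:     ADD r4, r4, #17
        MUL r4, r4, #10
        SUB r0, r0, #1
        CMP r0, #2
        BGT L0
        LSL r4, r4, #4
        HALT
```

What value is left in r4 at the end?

349920

after MOV r4, #3: r4=3
after MOV r0, #5: r0=5
after ADD r4, r4, #17: r4=3+17=20
after MUL r4, r4, #10: r4=20*10=200
after SUB r0, r0, #1: r0=5-1=4
CMP r0, #2  (cmp 4,2)
BGT L0: taken
after ADD r4, r4, #17: r4=200+17=217
after MUL r4, r4, #10: r4=217*10=2170
after SUB r0, r0, #1: r0=4-1=3
CMP r0, #2  (cmp 3,2)
BGT L0: taken
after ADD r4, r4, #17: r4=2170+17=2187
after MUL r4, r4, #10: r4=2187*10=21870
after SUB r0, r0, #1: r0=3-1=2
CMP r0, #2  (cmp 2,2)
BGT L0: not taken
after LSL r4, r4, #4: r4=21870<<4=349920
halt.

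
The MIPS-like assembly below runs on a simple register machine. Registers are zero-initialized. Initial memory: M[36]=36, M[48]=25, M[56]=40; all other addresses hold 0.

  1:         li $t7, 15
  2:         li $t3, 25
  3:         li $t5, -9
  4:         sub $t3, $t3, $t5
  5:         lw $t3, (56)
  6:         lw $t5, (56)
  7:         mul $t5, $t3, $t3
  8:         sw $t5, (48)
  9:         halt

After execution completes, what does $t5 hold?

after li $t7, 15: $t7=15
after li $t3, 25: $t3=25
after li $t5, -9: $t5=-9
after sub $t3, $t3, $t5: $t3=25-(-9)=34
after lw $t3, (56): $t3=M[56]=40
after lw $t5, (56): $t5=M[56]=40
after mul $t5, $t3, $t3: $t5=40*40=1600
sw $t5, (48) → M[48]=1600
halt.

1600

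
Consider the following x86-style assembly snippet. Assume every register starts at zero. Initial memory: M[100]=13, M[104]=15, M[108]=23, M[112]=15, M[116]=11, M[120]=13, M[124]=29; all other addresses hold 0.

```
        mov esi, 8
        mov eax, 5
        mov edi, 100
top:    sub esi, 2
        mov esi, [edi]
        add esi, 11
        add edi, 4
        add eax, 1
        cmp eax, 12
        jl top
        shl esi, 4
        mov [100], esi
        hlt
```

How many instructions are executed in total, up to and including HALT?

after mov esi, 8: esi=8
after mov eax, 5: eax=5
after mov edi, 100: edi=100
after sub esi, 2: esi=8-2=6
after mov esi, [edi]: esi=M[100]=13
after add esi, 11: esi=13+11=24
after add edi, 4: edi=100+4=104
after add eax, 1: eax=5+1=6
cmp eax, 12  (cmp 6,12)
jl top: taken
after sub esi, 2: esi=24-2=22
after mov esi, [edi]: esi=M[104]=15
after add esi, 11: esi=15+11=26
after add edi, 4: edi=104+4=108
after add eax, 1: eax=6+1=7
cmp eax, 12  (cmp 7,12)
jl top: taken
after sub esi, 2: esi=26-2=24
after mov esi, [edi]: esi=M[108]=23
after add esi, 11: esi=23+11=34
after add edi, 4: edi=108+4=112
after add eax, 1: eax=7+1=8
cmp eax, 12  (cmp 8,12)
jl top: taken
after sub esi, 2: esi=34-2=32
after mov esi, [edi]: esi=M[112]=15
after add esi, 11: esi=15+11=26
after add edi, 4: edi=112+4=116
after add eax, 1: eax=8+1=9
cmp eax, 12  (cmp 9,12)
jl top: taken
after sub esi, 2: esi=26-2=24
after mov esi, [edi]: esi=M[116]=11
after add esi, 11: esi=11+11=22
after add edi, 4: edi=116+4=120
after add eax, 1: eax=9+1=10
cmp eax, 12  (cmp 10,12)
jl top: taken
after sub esi, 2: esi=22-2=20
after mov esi, [edi]: esi=M[120]=13
after add esi, 11: esi=13+11=24
after add edi, 4: edi=120+4=124
after add eax, 1: eax=10+1=11
cmp eax, 12  (cmp 11,12)
jl top: taken
after sub esi, 2: esi=24-2=22
after mov esi, [edi]: esi=M[124]=29
after add esi, 11: esi=29+11=40
after add edi, 4: edi=124+4=128
after add eax, 1: eax=11+1=12
cmp eax, 12  (cmp 12,12)
jl top: not taken
after shl esi, 4: esi=40<<4=640
mov [100], esi → M[100]=640
halt.
Total executed instructions: 55.

55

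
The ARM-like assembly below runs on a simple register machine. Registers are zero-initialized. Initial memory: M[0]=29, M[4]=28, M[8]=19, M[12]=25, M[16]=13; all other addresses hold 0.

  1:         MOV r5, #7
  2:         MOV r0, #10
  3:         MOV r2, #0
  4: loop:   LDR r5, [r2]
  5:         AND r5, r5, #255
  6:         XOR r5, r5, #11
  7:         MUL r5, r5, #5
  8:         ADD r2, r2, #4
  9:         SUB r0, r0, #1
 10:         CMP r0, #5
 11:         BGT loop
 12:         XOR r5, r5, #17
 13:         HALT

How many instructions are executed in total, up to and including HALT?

after MOV r5, #7: r5=7
after MOV r0, #10: r0=10
after MOV r2, #0: r2=0
after LDR r5, [r2]: r5=M[0]=29
after AND r5, r5, #255: r5=29&255=29
after XOR r5, r5, #11: r5=29^11=22
after MUL r5, r5, #5: r5=22*5=110
after ADD r2, r2, #4: r2=0+4=4
after SUB r0, r0, #1: r0=10-1=9
CMP r0, #5  (cmp 9,5)
BGT loop: taken
after LDR r5, [r2]: r5=M[4]=28
after AND r5, r5, #255: r5=28&255=28
after XOR r5, r5, #11: r5=28^11=23
after MUL r5, r5, #5: r5=23*5=115
after ADD r2, r2, #4: r2=4+4=8
after SUB r0, r0, #1: r0=9-1=8
CMP r0, #5  (cmp 8,5)
BGT loop: taken
after LDR r5, [r2]: r5=M[8]=19
after AND r5, r5, #255: r5=19&255=19
after XOR r5, r5, #11: r5=19^11=24
after MUL r5, r5, #5: r5=24*5=120
after ADD r2, r2, #4: r2=8+4=12
after SUB r0, r0, #1: r0=8-1=7
CMP r0, #5  (cmp 7,5)
BGT loop: taken
after LDR r5, [r2]: r5=M[12]=25
after AND r5, r5, #255: r5=25&255=25
after XOR r5, r5, #11: r5=25^11=18
after MUL r5, r5, #5: r5=18*5=90
after ADD r2, r2, #4: r2=12+4=16
after SUB r0, r0, #1: r0=7-1=6
CMP r0, #5  (cmp 6,5)
BGT loop: taken
after LDR r5, [r2]: r5=M[16]=13
after AND r5, r5, #255: r5=13&255=13
after XOR r5, r5, #11: r5=13^11=6
after MUL r5, r5, #5: r5=6*5=30
after ADD r2, r2, #4: r2=16+4=20
after SUB r0, r0, #1: r0=6-1=5
CMP r0, #5  (cmp 5,5)
BGT loop: not taken
after XOR r5, r5, #17: r5=30^17=15
halt.
Total executed instructions: 45.

45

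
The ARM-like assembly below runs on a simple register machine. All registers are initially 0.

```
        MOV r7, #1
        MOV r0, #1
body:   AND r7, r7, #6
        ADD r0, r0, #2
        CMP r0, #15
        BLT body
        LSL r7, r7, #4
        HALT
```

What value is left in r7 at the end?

MOV r7, #1 → r7=1
MOV r0, #1 → r0=1
AND r7, r7, #6 → r7=1&6=0
ADD r0, r0, #2 → r0=1+2=3
CMP r0, #15  (cmp 3,15)
BLT body: taken
AND r7, r7, #6 → r7=0&6=0
ADD r0, r0, #2 → r0=3+2=5
CMP r0, #15  (cmp 5,15)
BLT body: taken
AND r7, r7, #6 → r7=0&6=0
ADD r0, r0, #2 → r0=5+2=7
CMP r0, #15  (cmp 7,15)
BLT body: taken
AND r7, r7, #6 → r7=0&6=0
ADD r0, r0, #2 → r0=7+2=9
CMP r0, #15  (cmp 9,15)
BLT body: taken
AND r7, r7, #6 → r7=0&6=0
ADD r0, r0, #2 → r0=9+2=11
CMP r0, #15  (cmp 11,15)
BLT body: taken
AND r7, r7, #6 → r7=0&6=0
ADD r0, r0, #2 → r0=11+2=13
CMP r0, #15  (cmp 13,15)
BLT body: taken
AND r7, r7, #6 → r7=0&6=0
ADD r0, r0, #2 → r0=13+2=15
CMP r0, #15  (cmp 15,15)
BLT body: not taken
LSL r7, r7, #4 → r7=0<<4=0
halt.

0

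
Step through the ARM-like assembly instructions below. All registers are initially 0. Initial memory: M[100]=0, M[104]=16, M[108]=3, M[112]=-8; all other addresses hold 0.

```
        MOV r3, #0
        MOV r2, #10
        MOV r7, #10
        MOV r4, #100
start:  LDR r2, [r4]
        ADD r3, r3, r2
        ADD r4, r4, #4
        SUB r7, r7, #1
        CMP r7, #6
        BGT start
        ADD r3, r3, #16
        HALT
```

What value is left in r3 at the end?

27

after MOV r3, #0: r3=0
after MOV r2, #10: r2=10
after MOV r7, #10: r7=10
after MOV r4, #100: r4=100
after LDR r2, [r4]: r2=M[100]=0
after ADD r3, r3, r2: r3=0+0=0
after ADD r4, r4, #4: r4=100+4=104
after SUB r7, r7, #1: r7=10-1=9
CMP r7, #6  (cmp 9,6)
BGT start: taken
after LDR r2, [r4]: r2=M[104]=16
after ADD r3, r3, r2: r3=0+16=16
after ADD r4, r4, #4: r4=104+4=108
after SUB r7, r7, #1: r7=9-1=8
CMP r7, #6  (cmp 8,6)
BGT start: taken
after LDR r2, [r4]: r2=M[108]=3
after ADD r3, r3, r2: r3=16+3=19
after ADD r4, r4, #4: r4=108+4=112
after SUB r7, r7, #1: r7=8-1=7
CMP r7, #6  (cmp 7,6)
BGT start: taken
after LDR r2, [r4]: r2=M[112]=-8
after ADD r3, r3, r2: r3=19+(-8)=11
after ADD r4, r4, #4: r4=112+4=116
after SUB r7, r7, #1: r7=7-1=6
CMP r7, #6  (cmp 6,6)
BGT start: not taken
after ADD r3, r3, #16: r3=11+16=27
halt.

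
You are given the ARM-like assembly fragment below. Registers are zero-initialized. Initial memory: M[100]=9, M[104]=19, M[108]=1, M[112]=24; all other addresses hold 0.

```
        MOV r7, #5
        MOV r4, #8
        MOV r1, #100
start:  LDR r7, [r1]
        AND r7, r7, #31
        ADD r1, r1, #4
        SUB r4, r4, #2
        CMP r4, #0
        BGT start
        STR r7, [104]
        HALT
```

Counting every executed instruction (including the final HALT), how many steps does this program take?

29

after MOV r7, #5: r7=5
after MOV r4, #8: r4=8
after MOV r1, #100: r1=100
after LDR r7, [r1]: r7=M[100]=9
after AND r7, r7, #31: r7=9&31=9
after ADD r1, r1, #4: r1=100+4=104
after SUB r4, r4, #2: r4=8-2=6
CMP r4, #0  (cmp 6,0)
BGT start: taken
after LDR r7, [r1]: r7=M[104]=19
after AND r7, r7, #31: r7=19&31=19
after ADD r1, r1, #4: r1=104+4=108
after SUB r4, r4, #2: r4=6-2=4
CMP r4, #0  (cmp 4,0)
BGT start: taken
after LDR r7, [r1]: r7=M[108]=1
after AND r7, r7, #31: r7=1&31=1
after ADD r1, r1, #4: r1=108+4=112
after SUB r4, r4, #2: r4=4-2=2
CMP r4, #0  (cmp 2,0)
BGT start: taken
after LDR r7, [r1]: r7=M[112]=24
after AND r7, r7, #31: r7=24&31=24
after ADD r1, r1, #4: r1=112+4=116
after SUB r4, r4, #2: r4=2-2=0
CMP r4, #0  (cmp 0,0)
BGT start: not taken
STR r7, [104] → M[104]=24
halt.
Total executed instructions: 29.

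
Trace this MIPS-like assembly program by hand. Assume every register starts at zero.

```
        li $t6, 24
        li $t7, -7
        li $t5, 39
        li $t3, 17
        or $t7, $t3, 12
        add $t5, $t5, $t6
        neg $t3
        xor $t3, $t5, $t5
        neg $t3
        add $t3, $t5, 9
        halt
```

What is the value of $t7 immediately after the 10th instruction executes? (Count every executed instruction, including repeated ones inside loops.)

after li $t6, 24: $t6=24
after li $t7, -7: $t7=-7
after li $t5, 39: $t5=39
after li $t3, 17: $t3=17
after or $t7, $t3, 12: $t7=17|12=29
after add $t5, $t5, $t6: $t5=39+24=63
after neg $t3: $t3=-(17)=-17
after xor $t3, $t5, $t5: $t3=63^63=0
after neg $t3: $t3=-(0)=0
after add $t3, $t5, 9: $t3=63+9=72
After step 10: $t7 = 29.

29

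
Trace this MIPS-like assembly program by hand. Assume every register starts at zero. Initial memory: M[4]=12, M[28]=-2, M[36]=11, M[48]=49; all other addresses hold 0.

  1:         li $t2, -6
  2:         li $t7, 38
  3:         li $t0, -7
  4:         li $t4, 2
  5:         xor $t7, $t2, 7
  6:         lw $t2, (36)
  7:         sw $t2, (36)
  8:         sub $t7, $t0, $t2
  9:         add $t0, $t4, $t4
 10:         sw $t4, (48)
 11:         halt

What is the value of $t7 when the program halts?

-18

$t2=-6
$t7=38
$t0=-7
$t4=2
$t7=(-6)^7=-3
$t2=M[36]=11
sw $t2, (36) → M[36]=11
$t7=(-7)-11=-18
$t0=2+2=4
sw $t4, (48) → M[48]=2
halt.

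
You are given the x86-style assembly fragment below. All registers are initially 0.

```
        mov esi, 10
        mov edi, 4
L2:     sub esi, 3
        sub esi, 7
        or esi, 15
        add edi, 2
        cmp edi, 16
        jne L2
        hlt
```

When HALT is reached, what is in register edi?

mov esi, 10 → esi=10
mov edi, 4 → edi=4
sub esi, 3 → esi=10-3=7
sub esi, 7 → esi=7-7=0
or esi, 15 → esi=0|15=15
add edi, 2 → edi=4+2=6
cmp edi, 16  (cmp 6,16)
jne L2: taken
sub esi, 3 → esi=15-3=12
sub esi, 7 → esi=12-7=5
or esi, 15 → esi=5|15=15
add edi, 2 → edi=6+2=8
cmp edi, 16  (cmp 8,16)
jne L2: taken
sub esi, 3 → esi=15-3=12
sub esi, 7 → esi=12-7=5
or esi, 15 → esi=5|15=15
add edi, 2 → edi=8+2=10
cmp edi, 16  (cmp 10,16)
jne L2: taken
sub esi, 3 → esi=15-3=12
sub esi, 7 → esi=12-7=5
or esi, 15 → esi=5|15=15
add edi, 2 → edi=10+2=12
cmp edi, 16  (cmp 12,16)
jne L2: taken
sub esi, 3 → esi=15-3=12
sub esi, 7 → esi=12-7=5
or esi, 15 → esi=5|15=15
add edi, 2 → edi=12+2=14
cmp edi, 16  (cmp 14,16)
jne L2: taken
sub esi, 3 → esi=15-3=12
sub esi, 7 → esi=12-7=5
or esi, 15 → esi=5|15=15
add edi, 2 → edi=14+2=16
cmp edi, 16  (cmp 16,16)
jne L2: not taken
halt.

16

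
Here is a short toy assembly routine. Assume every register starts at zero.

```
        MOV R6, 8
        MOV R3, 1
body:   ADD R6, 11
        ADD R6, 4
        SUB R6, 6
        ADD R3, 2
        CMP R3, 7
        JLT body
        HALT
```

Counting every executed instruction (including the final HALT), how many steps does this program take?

R6=8
R3=1
R6=8+11=19
R6=19+4=23
R6=23-6=17
R3=1+2=3
CMP R3, 7  (cmp 3,7)
JLT body: taken
R6=17+11=28
R6=28+4=32
R6=32-6=26
R3=3+2=5
CMP R3, 7  (cmp 5,7)
JLT body: taken
R6=26+11=37
R6=37+4=41
R6=41-6=35
R3=5+2=7
CMP R3, 7  (cmp 7,7)
JLT body: not taken
halt.
Total executed instructions: 21.

21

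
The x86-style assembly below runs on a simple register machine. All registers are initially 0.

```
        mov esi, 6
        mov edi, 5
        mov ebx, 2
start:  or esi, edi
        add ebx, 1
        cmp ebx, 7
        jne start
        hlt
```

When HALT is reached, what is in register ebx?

7

after mov esi, 6: esi=6
after mov edi, 5: edi=5
after mov ebx, 2: ebx=2
after or esi, edi: esi=6|5=7
after add ebx, 1: ebx=2+1=3
cmp ebx, 7  (cmp 3,7)
jne start: taken
after or esi, edi: esi=7|5=7
after add ebx, 1: ebx=3+1=4
cmp ebx, 7  (cmp 4,7)
jne start: taken
after or esi, edi: esi=7|5=7
after add ebx, 1: ebx=4+1=5
cmp ebx, 7  (cmp 5,7)
jne start: taken
after or esi, edi: esi=7|5=7
after add ebx, 1: ebx=5+1=6
cmp ebx, 7  (cmp 6,7)
jne start: taken
after or esi, edi: esi=7|5=7
after add ebx, 1: ebx=6+1=7
cmp ebx, 7  (cmp 7,7)
jne start: not taken
halt.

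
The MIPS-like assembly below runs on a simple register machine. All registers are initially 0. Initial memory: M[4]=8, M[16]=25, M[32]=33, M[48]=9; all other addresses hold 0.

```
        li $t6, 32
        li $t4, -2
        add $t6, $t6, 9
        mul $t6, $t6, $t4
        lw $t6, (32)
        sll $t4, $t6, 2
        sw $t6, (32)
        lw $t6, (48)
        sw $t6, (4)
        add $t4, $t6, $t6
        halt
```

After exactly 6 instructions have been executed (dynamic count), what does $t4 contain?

$t6=32
$t4=-2
$t6=32+9=41
$t6=41*(-2)=-82
$t6=M[32]=33
$t4=33<<2=132
After step 6: $t4 = 132.

132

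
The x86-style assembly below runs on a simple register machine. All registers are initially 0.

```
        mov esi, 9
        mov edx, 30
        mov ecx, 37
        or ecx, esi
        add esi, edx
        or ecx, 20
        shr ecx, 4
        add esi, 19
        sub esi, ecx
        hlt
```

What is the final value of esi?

after mov esi, 9: esi=9
after mov edx, 30: edx=30
after mov ecx, 37: ecx=37
after or ecx, esi: ecx=37|9=45
after add esi, edx: esi=9+30=39
after or ecx, 20: ecx=45|20=61
after shr ecx, 4: ecx=61>>4=3
after add esi, 19: esi=39+19=58
after sub esi, ecx: esi=58-3=55
halt.

55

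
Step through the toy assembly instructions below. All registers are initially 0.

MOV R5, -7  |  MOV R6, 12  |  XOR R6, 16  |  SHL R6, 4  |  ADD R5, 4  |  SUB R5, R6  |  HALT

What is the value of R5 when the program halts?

R5=-7
R6=12
R6=12^16=28
R6=28<<4=448
R5=(-7)+4=-3
R5=(-3)-448=-451
halt.

-451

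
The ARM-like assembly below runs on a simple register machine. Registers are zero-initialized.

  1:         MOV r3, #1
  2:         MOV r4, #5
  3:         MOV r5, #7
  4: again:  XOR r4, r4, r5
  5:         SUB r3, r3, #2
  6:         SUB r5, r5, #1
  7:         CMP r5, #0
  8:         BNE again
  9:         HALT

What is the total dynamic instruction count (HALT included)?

39

MOV r3, #1 → r3=1
MOV r4, #5 → r4=5
MOV r5, #7 → r5=7
XOR r4, r4, r5 → r4=5^7=2
SUB r3, r3, #2 → r3=1-2=-1
SUB r5, r5, #1 → r5=7-1=6
CMP r5, #0  (cmp 6,0)
BNE again: taken
XOR r4, r4, r5 → r4=2^6=4
SUB r3, r3, #2 → r3=(-1)-2=-3
SUB r5, r5, #1 → r5=6-1=5
CMP r5, #0  (cmp 5,0)
BNE again: taken
XOR r4, r4, r5 → r4=4^5=1
SUB r3, r3, #2 → r3=(-3)-2=-5
SUB r5, r5, #1 → r5=5-1=4
CMP r5, #0  (cmp 4,0)
BNE again: taken
XOR r4, r4, r5 → r4=1^4=5
SUB r3, r3, #2 → r3=(-5)-2=-7
SUB r5, r5, #1 → r5=4-1=3
CMP r5, #0  (cmp 3,0)
BNE again: taken
XOR r4, r4, r5 → r4=5^3=6
SUB r3, r3, #2 → r3=(-7)-2=-9
SUB r5, r5, #1 → r5=3-1=2
CMP r5, #0  (cmp 2,0)
BNE again: taken
XOR r4, r4, r5 → r4=6^2=4
SUB r3, r3, #2 → r3=(-9)-2=-11
SUB r5, r5, #1 → r5=2-1=1
CMP r5, #0  (cmp 1,0)
BNE again: taken
XOR r4, r4, r5 → r4=4^1=5
SUB r3, r3, #2 → r3=(-11)-2=-13
SUB r5, r5, #1 → r5=1-1=0
CMP r5, #0  (cmp 0,0)
BNE again: not taken
halt.
Total executed instructions: 39.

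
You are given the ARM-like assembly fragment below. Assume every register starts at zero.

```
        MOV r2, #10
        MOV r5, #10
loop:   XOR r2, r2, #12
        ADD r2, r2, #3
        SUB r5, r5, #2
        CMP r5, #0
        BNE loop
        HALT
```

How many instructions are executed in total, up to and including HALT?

r2=10
r5=10
r2=10^12=6
r2=6+3=9
r5=10-2=8
CMP r5, #0  (cmp 8,0)
BNE loop: taken
r2=9^12=5
r2=5+3=8
r5=8-2=6
CMP r5, #0  (cmp 6,0)
BNE loop: taken
r2=8^12=4
r2=4+3=7
r5=6-2=4
CMP r5, #0  (cmp 4,0)
BNE loop: taken
r2=7^12=11
r2=11+3=14
r5=4-2=2
CMP r5, #0  (cmp 2,0)
BNE loop: taken
r2=14^12=2
r2=2+3=5
r5=2-2=0
CMP r5, #0  (cmp 0,0)
BNE loop: not taken
halt.
Total executed instructions: 28.

28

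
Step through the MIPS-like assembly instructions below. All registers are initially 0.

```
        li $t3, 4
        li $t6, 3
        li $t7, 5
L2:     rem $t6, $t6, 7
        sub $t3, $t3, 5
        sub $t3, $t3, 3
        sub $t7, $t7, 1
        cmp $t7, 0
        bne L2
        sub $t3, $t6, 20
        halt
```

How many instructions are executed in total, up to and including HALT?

after li $t3, 4: $t3=4
after li $t6, 3: $t6=3
after li $t7, 5: $t7=5
after rem $t6, $t6, 7: $t6=3%7=3
after sub $t3, $t3, 5: $t3=4-5=-1
after sub $t3, $t3, 3: $t3=(-1)-3=-4
after sub $t7, $t7, 1: $t7=5-1=4
cmp $t7, 0  (cmp 4,0)
bne L2: taken
after rem $t6, $t6, 7: $t6=3%7=3
after sub $t3, $t3, 5: $t3=(-4)-5=-9
after sub $t3, $t3, 3: $t3=(-9)-3=-12
after sub $t7, $t7, 1: $t7=4-1=3
cmp $t7, 0  (cmp 3,0)
bne L2: taken
after rem $t6, $t6, 7: $t6=3%7=3
after sub $t3, $t3, 5: $t3=(-12)-5=-17
after sub $t3, $t3, 3: $t3=(-17)-3=-20
after sub $t7, $t7, 1: $t7=3-1=2
cmp $t7, 0  (cmp 2,0)
bne L2: taken
after rem $t6, $t6, 7: $t6=3%7=3
after sub $t3, $t3, 5: $t3=(-20)-5=-25
after sub $t3, $t3, 3: $t3=(-25)-3=-28
after sub $t7, $t7, 1: $t7=2-1=1
cmp $t7, 0  (cmp 1,0)
bne L2: taken
after rem $t6, $t6, 7: $t6=3%7=3
after sub $t3, $t3, 5: $t3=(-28)-5=-33
after sub $t3, $t3, 3: $t3=(-33)-3=-36
after sub $t7, $t7, 1: $t7=1-1=0
cmp $t7, 0  (cmp 0,0)
bne L2: not taken
after sub $t3, $t6, 20: $t3=3-20=-17
halt.
Total executed instructions: 35.

35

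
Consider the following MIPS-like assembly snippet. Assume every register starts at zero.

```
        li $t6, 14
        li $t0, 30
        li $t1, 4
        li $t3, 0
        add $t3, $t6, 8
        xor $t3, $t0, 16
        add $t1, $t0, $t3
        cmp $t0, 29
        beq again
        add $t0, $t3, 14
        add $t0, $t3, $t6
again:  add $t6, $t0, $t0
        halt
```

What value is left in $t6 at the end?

56

$t6=14
$t0=30
$t1=4
$t3=0
$t3=14+8=22
$t3=30^16=14
$t1=30+14=44
cmp $t0, 29  (cmp 30,29)
beq again: not taken
$t0=14+14=28
$t0=14+14=28
$t6=28+28=56
halt.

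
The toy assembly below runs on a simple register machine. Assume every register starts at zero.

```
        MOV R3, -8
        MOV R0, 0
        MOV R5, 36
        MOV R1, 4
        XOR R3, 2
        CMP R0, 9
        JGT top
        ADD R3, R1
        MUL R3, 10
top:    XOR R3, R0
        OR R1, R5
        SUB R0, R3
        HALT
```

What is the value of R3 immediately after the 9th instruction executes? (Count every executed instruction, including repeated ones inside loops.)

-20

R3=-8
R0=0
R5=36
R1=4
R3=(-8)^2=-6
CMP R0, 9  (cmp 0,9)
JGT top: not taken
R3=(-6)+4=-2
R3=(-2)*10=-20
After step 9: R3 = -20.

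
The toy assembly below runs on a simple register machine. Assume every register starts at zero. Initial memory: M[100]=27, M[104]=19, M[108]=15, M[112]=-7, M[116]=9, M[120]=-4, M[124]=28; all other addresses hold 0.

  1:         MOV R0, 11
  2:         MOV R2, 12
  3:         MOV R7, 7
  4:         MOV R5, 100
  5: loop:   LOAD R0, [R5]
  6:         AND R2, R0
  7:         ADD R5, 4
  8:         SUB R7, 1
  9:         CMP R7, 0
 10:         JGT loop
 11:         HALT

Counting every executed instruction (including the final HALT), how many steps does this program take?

after MOV R0, 11: R0=11
after MOV R2, 12: R2=12
after MOV R7, 7: R7=7
after MOV R5, 100: R5=100
after LOAD R0, [R5]: R0=M[100]=27
after AND R2, R0: R2=12&27=8
after ADD R5, 4: R5=100+4=104
after SUB R7, 1: R7=7-1=6
CMP R7, 0  (cmp 6,0)
JGT loop: taken
after LOAD R0, [R5]: R0=M[104]=19
after AND R2, R0: R2=8&19=0
after ADD R5, 4: R5=104+4=108
after SUB R7, 1: R7=6-1=5
CMP R7, 0  (cmp 5,0)
JGT loop: taken
after LOAD R0, [R5]: R0=M[108]=15
after AND R2, R0: R2=0&15=0
after ADD R5, 4: R5=108+4=112
after SUB R7, 1: R7=5-1=4
CMP R7, 0  (cmp 4,0)
JGT loop: taken
after LOAD R0, [R5]: R0=M[112]=-7
after AND R2, R0: R2=0&(-7)=0
after ADD R5, 4: R5=112+4=116
after SUB R7, 1: R7=4-1=3
CMP R7, 0  (cmp 3,0)
JGT loop: taken
after LOAD R0, [R5]: R0=M[116]=9
after AND R2, R0: R2=0&9=0
after ADD R5, 4: R5=116+4=120
after SUB R7, 1: R7=3-1=2
CMP R7, 0  (cmp 2,0)
JGT loop: taken
after LOAD R0, [R5]: R0=M[120]=-4
after AND R2, R0: R2=0&(-4)=0
after ADD R5, 4: R5=120+4=124
after SUB R7, 1: R7=2-1=1
CMP R7, 0  (cmp 1,0)
JGT loop: taken
after LOAD R0, [R5]: R0=M[124]=28
after AND R2, R0: R2=0&28=0
after ADD R5, 4: R5=124+4=128
after SUB R7, 1: R7=1-1=0
CMP R7, 0  (cmp 0,0)
JGT loop: not taken
halt.
Total executed instructions: 47.

47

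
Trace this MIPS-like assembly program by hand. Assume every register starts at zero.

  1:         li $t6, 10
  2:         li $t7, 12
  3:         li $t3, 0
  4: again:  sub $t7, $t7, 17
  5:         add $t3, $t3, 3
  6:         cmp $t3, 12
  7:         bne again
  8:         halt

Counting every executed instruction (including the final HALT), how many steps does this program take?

after li $t6, 10: $t6=10
after li $t7, 12: $t7=12
after li $t3, 0: $t3=0
after sub $t7, $t7, 17: $t7=12-17=-5
after add $t3, $t3, 3: $t3=0+3=3
cmp $t3, 12  (cmp 3,12)
bne again: taken
after sub $t7, $t7, 17: $t7=(-5)-17=-22
after add $t3, $t3, 3: $t3=3+3=6
cmp $t3, 12  (cmp 6,12)
bne again: taken
after sub $t7, $t7, 17: $t7=(-22)-17=-39
after add $t3, $t3, 3: $t3=6+3=9
cmp $t3, 12  (cmp 9,12)
bne again: taken
after sub $t7, $t7, 17: $t7=(-39)-17=-56
after add $t3, $t3, 3: $t3=9+3=12
cmp $t3, 12  (cmp 12,12)
bne again: not taken
halt.
Total executed instructions: 20.

20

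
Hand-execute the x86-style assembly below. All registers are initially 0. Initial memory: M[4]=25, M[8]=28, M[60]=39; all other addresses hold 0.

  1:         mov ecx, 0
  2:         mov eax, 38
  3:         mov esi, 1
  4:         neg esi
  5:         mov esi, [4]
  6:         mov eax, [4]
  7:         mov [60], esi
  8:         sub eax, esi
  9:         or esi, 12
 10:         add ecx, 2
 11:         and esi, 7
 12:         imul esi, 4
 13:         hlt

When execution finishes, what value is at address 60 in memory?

25

ecx=0
eax=38
esi=1
esi=-(1)=-1
esi=M[4]=25
eax=M[4]=25
mov [60], esi → M[60]=25
eax=25-25=0
esi=25|12=29
ecx=0+2=2
esi=29&7=5
esi=5*4=20
halt.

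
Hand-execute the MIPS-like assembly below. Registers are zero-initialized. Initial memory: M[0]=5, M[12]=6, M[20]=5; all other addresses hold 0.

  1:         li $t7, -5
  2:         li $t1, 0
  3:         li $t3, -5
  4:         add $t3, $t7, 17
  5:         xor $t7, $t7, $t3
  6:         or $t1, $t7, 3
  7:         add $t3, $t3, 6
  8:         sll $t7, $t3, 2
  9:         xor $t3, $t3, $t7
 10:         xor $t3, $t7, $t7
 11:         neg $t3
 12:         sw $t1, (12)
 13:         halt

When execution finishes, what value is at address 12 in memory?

-9

li $t7, -5 → $t7=-5
li $t1, 0 → $t1=0
li $t3, -5 → $t3=-5
add $t3, $t7, 17 → $t3=(-5)+17=12
xor $t7, $t7, $t3 → $t7=(-5)^12=-9
or $t1, $t7, 3 → $t1=(-9)|3=-9
add $t3, $t3, 6 → $t3=12+6=18
sll $t7, $t3, 2 → $t7=18<<2=72
xor $t3, $t3, $t7 → $t3=18^72=90
xor $t3, $t7, $t7 → $t3=72^72=0
neg $t3 → $t3=-(0)=0
sw $t1, (12) → M[12]=-9
halt.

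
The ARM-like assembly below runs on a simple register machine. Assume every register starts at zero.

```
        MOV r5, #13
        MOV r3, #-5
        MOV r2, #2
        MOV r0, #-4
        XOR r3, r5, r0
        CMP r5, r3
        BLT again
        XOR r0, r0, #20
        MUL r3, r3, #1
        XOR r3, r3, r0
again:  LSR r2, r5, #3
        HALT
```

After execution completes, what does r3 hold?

r5=13
r3=-5
r2=2
r0=-4
r3=13^(-4)=-15
CMP r5, r3  (cmp 13,-15)
BLT again: not taken
r0=(-4)^20=-24
r3=(-15)*1=-15
r3=(-15)^(-24)=25
r2=13>>3=1
halt.

25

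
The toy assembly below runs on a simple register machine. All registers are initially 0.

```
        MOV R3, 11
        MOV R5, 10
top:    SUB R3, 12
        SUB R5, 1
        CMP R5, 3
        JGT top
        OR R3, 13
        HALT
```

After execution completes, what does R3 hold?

after MOV R3, 11: R3=11
after MOV R5, 10: R5=10
after SUB R3, 12: R3=11-12=-1
after SUB R5, 1: R5=10-1=9
CMP R5, 3  (cmp 9,3)
JGT top: taken
after SUB R3, 12: R3=(-1)-12=-13
after SUB R5, 1: R5=9-1=8
CMP R5, 3  (cmp 8,3)
JGT top: taken
after SUB R3, 12: R3=(-13)-12=-25
after SUB R5, 1: R5=8-1=7
CMP R5, 3  (cmp 7,3)
JGT top: taken
after SUB R3, 12: R3=(-25)-12=-37
after SUB R5, 1: R5=7-1=6
CMP R5, 3  (cmp 6,3)
JGT top: taken
after SUB R3, 12: R3=(-37)-12=-49
after SUB R5, 1: R5=6-1=5
CMP R5, 3  (cmp 5,3)
JGT top: taken
after SUB R3, 12: R3=(-49)-12=-61
after SUB R5, 1: R5=5-1=4
CMP R5, 3  (cmp 4,3)
JGT top: taken
after SUB R3, 12: R3=(-61)-12=-73
after SUB R5, 1: R5=4-1=3
CMP R5, 3  (cmp 3,3)
JGT top: not taken
after OR R3, 13: R3=(-73)|13=-65
halt.

-65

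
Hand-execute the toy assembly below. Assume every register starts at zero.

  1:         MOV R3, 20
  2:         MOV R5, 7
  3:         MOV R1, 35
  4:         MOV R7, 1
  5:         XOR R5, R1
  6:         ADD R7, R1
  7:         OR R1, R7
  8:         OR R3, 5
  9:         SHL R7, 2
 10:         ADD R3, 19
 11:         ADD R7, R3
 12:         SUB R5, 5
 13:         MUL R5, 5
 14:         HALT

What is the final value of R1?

39

after MOV R3, 20: R3=20
after MOV R5, 7: R5=7
after MOV R1, 35: R1=35
after MOV R7, 1: R7=1
after XOR R5, R1: R5=7^35=36
after ADD R7, R1: R7=1+35=36
after OR R1, R7: R1=35|36=39
after OR R3, 5: R3=20|5=21
after SHL R7, 2: R7=36<<2=144
after ADD R3, 19: R3=21+19=40
after ADD R7, R3: R7=144+40=184
after SUB R5, 5: R5=36-5=31
after MUL R5, 5: R5=31*5=155
halt.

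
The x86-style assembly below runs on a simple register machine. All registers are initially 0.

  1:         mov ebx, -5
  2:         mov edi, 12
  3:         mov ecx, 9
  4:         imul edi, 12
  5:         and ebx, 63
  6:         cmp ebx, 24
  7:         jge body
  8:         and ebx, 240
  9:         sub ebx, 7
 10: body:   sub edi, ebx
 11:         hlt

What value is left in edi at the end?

after mov ebx, -5: ebx=-5
after mov edi, 12: edi=12
after mov ecx, 9: ecx=9
after imul edi, 12: edi=12*12=144
after and ebx, 63: ebx=(-5)&63=59
cmp ebx, 24  (cmp 59,24)
jge body: taken
after sub edi, ebx: edi=144-59=85
halt.

85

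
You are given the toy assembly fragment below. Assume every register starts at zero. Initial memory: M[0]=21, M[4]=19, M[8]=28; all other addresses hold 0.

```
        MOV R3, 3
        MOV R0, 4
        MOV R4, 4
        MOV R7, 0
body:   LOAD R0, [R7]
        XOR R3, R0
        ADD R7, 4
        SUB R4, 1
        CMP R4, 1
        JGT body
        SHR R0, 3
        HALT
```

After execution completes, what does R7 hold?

after MOV R3, 3: R3=3
after MOV R0, 4: R0=4
after MOV R4, 4: R4=4
after MOV R7, 0: R7=0
after LOAD R0, [R7]: R0=M[0]=21
after XOR R3, R0: R3=3^21=22
after ADD R7, 4: R7=0+4=4
after SUB R4, 1: R4=4-1=3
CMP R4, 1  (cmp 3,1)
JGT body: taken
after LOAD R0, [R7]: R0=M[4]=19
after XOR R3, R0: R3=22^19=5
after ADD R7, 4: R7=4+4=8
after SUB R4, 1: R4=3-1=2
CMP R4, 1  (cmp 2,1)
JGT body: taken
after LOAD R0, [R7]: R0=M[8]=28
after XOR R3, R0: R3=5^28=25
after ADD R7, 4: R7=8+4=12
after SUB R4, 1: R4=2-1=1
CMP R4, 1  (cmp 1,1)
JGT body: not taken
after SHR R0, 3: R0=28>>3=3
halt.

12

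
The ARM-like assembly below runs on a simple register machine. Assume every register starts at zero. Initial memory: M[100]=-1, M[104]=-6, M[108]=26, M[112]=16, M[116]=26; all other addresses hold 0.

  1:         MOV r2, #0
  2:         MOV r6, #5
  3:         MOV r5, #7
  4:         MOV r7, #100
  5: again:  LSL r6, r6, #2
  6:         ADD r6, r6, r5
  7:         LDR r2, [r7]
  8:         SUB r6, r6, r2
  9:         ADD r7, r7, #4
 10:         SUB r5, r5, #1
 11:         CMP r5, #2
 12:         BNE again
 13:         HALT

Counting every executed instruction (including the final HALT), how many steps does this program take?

45

r2=0
r6=5
r5=7
r7=100
r6=5<<2=20
r6=20+7=27
r2=M[100]=-1
r6=27-(-1)=28
r7=100+4=104
r5=7-1=6
CMP r5, #2  (cmp 6,2)
BNE again: taken
r6=28<<2=112
r6=112+6=118
r2=M[104]=-6
r6=118-(-6)=124
r7=104+4=108
r5=6-1=5
CMP r5, #2  (cmp 5,2)
BNE again: taken
r6=124<<2=496
r6=496+5=501
r2=M[108]=26
r6=501-26=475
r7=108+4=112
r5=5-1=4
CMP r5, #2  (cmp 4,2)
BNE again: taken
r6=475<<2=1900
r6=1900+4=1904
r2=M[112]=16
r6=1904-16=1888
r7=112+4=116
r5=4-1=3
CMP r5, #2  (cmp 3,2)
BNE again: taken
r6=1888<<2=7552
r6=7552+3=7555
r2=M[116]=26
r6=7555-26=7529
r7=116+4=120
r5=3-1=2
CMP r5, #2  (cmp 2,2)
BNE again: not taken
halt.
Total executed instructions: 45.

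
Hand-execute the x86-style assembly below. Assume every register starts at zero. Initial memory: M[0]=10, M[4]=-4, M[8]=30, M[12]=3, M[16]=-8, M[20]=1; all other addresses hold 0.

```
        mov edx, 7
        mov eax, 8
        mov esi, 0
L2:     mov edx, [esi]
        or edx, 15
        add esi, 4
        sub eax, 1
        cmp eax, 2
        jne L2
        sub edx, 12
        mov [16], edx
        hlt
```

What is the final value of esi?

mov edx, 7 → edx=7
mov eax, 8 → eax=8
mov esi, 0 → esi=0
mov edx, [esi] → edx=M[0]=10
or edx, 15 → edx=10|15=15
add esi, 4 → esi=0+4=4
sub eax, 1 → eax=8-1=7
cmp eax, 2  (cmp 7,2)
jne L2: taken
mov edx, [esi] → edx=M[4]=-4
or edx, 15 → edx=(-4)|15=-1
add esi, 4 → esi=4+4=8
sub eax, 1 → eax=7-1=6
cmp eax, 2  (cmp 6,2)
jne L2: taken
mov edx, [esi] → edx=M[8]=30
or edx, 15 → edx=30|15=31
add esi, 4 → esi=8+4=12
sub eax, 1 → eax=6-1=5
cmp eax, 2  (cmp 5,2)
jne L2: taken
mov edx, [esi] → edx=M[12]=3
or edx, 15 → edx=3|15=15
add esi, 4 → esi=12+4=16
sub eax, 1 → eax=5-1=4
cmp eax, 2  (cmp 4,2)
jne L2: taken
mov edx, [esi] → edx=M[16]=-8
or edx, 15 → edx=(-8)|15=-1
add esi, 4 → esi=16+4=20
sub eax, 1 → eax=4-1=3
cmp eax, 2  (cmp 3,2)
jne L2: taken
mov edx, [esi] → edx=M[20]=1
or edx, 15 → edx=1|15=15
add esi, 4 → esi=20+4=24
sub eax, 1 → eax=3-1=2
cmp eax, 2  (cmp 2,2)
jne L2: not taken
sub edx, 12 → edx=15-12=3
mov [16], edx → M[16]=3
halt.

24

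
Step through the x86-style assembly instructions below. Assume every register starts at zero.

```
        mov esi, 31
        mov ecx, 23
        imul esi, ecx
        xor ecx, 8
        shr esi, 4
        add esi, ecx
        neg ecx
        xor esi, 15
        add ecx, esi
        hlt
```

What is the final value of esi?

68

esi=31
ecx=23
esi=31*23=713
ecx=23^8=31
esi=713>>4=44
esi=44+31=75
ecx=-(31)=-31
esi=75^15=68
ecx=(-31)+68=37
halt.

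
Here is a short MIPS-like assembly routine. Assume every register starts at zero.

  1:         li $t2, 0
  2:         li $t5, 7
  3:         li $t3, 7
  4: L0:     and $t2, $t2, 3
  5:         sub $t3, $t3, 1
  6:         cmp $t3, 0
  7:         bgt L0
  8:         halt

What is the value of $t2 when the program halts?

0

li $t2, 0 → $t2=0
li $t5, 7 → $t5=7
li $t3, 7 → $t3=7
and $t2, $t2, 3 → $t2=0&3=0
sub $t3, $t3, 1 → $t3=7-1=6
cmp $t3, 0  (cmp 6,0)
bgt L0: taken
and $t2, $t2, 3 → $t2=0&3=0
sub $t3, $t3, 1 → $t3=6-1=5
cmp $t3, 0  (cmp 5,0)
bgt L0: taken
and $t2, $t2, 3 → $t2=0&3=0
sub $t3, $t3, 1 → $t3=5-1=4
cmp $t3, 0  (cmp 4,0)
bgt L0: taken
and $t2, $t2, 3 → $t2=0&3=0
sub $t3, $t3, 1 → $t3=4-1=3
cmp $t3, 0  (cmp 3,0)
bgt L0: taken
and $t2, $t2, 3 → $t2=0&3=0
sub $t3, $t3, 1 → $t3=3-1=2
cmp $t3, 0  (cmp 2,0)
bgt L0: taken
and $t2, $t2, 3 → $t2=0&3=0
sub $t3, $t3, 1 → $t3=2-1=1
cmp $t3, 0  (cmp 1,0)
bgt L0: taken
and $t2, $t2, 3 → $t2=0&3=0
sub $t3, $t3, 1 → $t3=1-1=0
cmp $t3, 0  (cmp 0,0)
bgt L0: not taken
halt.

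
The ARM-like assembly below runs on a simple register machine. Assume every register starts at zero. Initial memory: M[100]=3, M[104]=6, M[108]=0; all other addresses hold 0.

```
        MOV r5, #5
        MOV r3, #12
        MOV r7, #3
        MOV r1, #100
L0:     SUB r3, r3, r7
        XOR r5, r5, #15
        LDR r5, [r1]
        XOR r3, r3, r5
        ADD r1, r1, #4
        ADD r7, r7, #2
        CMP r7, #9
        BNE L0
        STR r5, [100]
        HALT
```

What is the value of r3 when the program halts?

after MOV r5, #5: r5=5
after MOV r3, #12: r3=12
after MOV r7, #3: r7=3
after MOV r1, #100: r1=100
after SUB r3, r3, r7: r3=12-3=9
after XOR r5, r5, #15: r5=5^15=10
after LDR r5, [r1]: r5=M[100]=3
after XOR r3, r3, r5: r3=9^3=10
after ADD r1, r1, #4: r1=100+4=104
after ADD r7, r7, #2: r7=3+2=5
CMP r7, #9  (cmp 5,9)
BNE L0: taken
after SUB r3, r3, r7: r3=10-5=5
after XOR r5, r5, #15: r5=3^15=12
after LDR r5, [r1]: r5=M[104]=6
after XOR r3, r3, r5: r3=5^6=3
after ADD r1, r1, #4: r1=104+4=108
after ADD r7, r7, #2: r7=5+2=7
CMP r7, #9  (cmp 7,9)
BNE L0: taken
after SUB r3, r3, r7: r3=3-7=-4
after XOR r5, r5, #15: r5=6^15=9
after LDR r5, [r1]: r5=M[108]=0
after XOR r3, r3, r5: r3=(-4)^0=-4
after ADD r1, r1, #4: r1=108+4=112
after ADD r7, r7, #2: r7=7+2=9
CMP r7, #9  (cmp 9,9)
BNE L0: not taken
STR r5, [100] → M[100]=0
halt.

-4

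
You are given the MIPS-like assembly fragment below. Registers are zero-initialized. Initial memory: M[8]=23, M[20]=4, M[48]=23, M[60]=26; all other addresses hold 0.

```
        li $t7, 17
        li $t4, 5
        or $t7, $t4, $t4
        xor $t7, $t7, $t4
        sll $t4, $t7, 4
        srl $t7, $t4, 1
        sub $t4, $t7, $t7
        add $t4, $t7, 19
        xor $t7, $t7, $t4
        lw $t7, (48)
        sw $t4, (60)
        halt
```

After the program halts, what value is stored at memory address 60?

$t7=17
$t4=5
$t7=5|5=5
$t7=5^5=0
$t4=0<<4=0
$t7=0>>1=0
$t4=0-0=0
$t4=0+19=19
$t7=0^19=19
$t7=M[48]=23
sw $t4, (60) → M[60]=19
halt.

19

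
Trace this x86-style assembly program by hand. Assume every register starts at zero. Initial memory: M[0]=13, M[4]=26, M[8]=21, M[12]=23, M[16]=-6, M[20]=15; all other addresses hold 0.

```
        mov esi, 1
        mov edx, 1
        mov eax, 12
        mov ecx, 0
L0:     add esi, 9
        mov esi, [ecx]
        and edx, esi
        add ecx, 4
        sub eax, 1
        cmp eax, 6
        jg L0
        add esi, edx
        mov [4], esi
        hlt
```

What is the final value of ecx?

after mov esi, 1: esi=1
after mov edx, 1: edx=1
after mov eax, 12: eax=12
after mov ecx, 0: ecx=0
after add esi, 9: esi=1+9=10
after mov esi, [ecx]: esi=M[0]=13
after and edx, esi: edx=1&13=1
after add ecx, 4: ecx=0+4=4
after sub eax, 1: eax=12-1=11
cmp eax, 6  (cmp 11,6)
jg L0: taken
after add esi, 9: esi=13+9=22
after mov esi, [ecx]: esi=M[4]=26
after and edx, esi: edx=1&26=0
after add ecx, 4: ecx=4+4=8
after sub eax, 1: eax=11-1=10
cmp eax, 6  (cmp 10,6)
jg L0: taken
after add esi, 9: esi=26+9=35
after mov esi, [ecx]: esi=M[8]=21
after and edx, esi: edx=0&21=0
after add ecx, 4: ecx=8+4=12
after sub eax, 1: eax=10-1=9
cmp eax, 6  (cmp 9,6)
jg L0: taken
after add esi, 9: esi=21+9=30
after mov esi, [ecx]: esi=M[12]=23
after and edx, esi: edx=0&23=0
after add ecx, 4: ecx=12+4=16
after sub eax, 1: eax=9-1=8
cmp eax, 6  (cmp 8,6)
jg L0: taken
after add esi, 9: esi=23+9=32
after mov esi, [ecx]: esi=M[16]=-6
after and edx, esi: edx=0&(-6)=0
after add ecx, 4: ecx=16+4=20
after sub eax, 1: eax=8-1=7
cmp eax, 6  (cmp 7,6)
jg L0: taken
after add esi, 9: esi=(-6)+9=3
after mov esi, [ecx]: esi=M[20]=15
after and edx, esi: edx=0&15=0
after add ecx, 4: ecx=20+4=24
after sub eax, 1: eax=7-1=6
cmp eax, 6  (cmp 6,6)
jg L0: not taken
after add esi, edx: esi=15+0=15
mov [4], esi → M[4]=15
halt.

24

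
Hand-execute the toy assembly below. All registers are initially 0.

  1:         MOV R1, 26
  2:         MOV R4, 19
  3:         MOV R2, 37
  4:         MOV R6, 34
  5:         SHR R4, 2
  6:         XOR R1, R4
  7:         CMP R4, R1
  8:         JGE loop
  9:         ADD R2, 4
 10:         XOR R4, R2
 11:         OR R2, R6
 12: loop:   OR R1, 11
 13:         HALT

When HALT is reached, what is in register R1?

31

R1=26
R4=19
R2=37
R6=34
R4=19>>2=4
R1=26^4=30
CMP R4, R1  (cmp 4,30)
JGE loop: not taken
R2=37+4=41
R4=4^41=45
R2=41|34=43
R1=30|11=31
halt.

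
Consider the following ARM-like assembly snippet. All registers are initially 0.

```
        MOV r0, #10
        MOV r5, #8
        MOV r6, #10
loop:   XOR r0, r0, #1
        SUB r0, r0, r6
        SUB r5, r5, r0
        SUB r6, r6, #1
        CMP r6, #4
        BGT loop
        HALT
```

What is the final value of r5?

r0=10
r5=8
r6=10
r0=10^1=11
r0=11-10=1
r5=8-1=7
r6=10-1=9
CMP r6, #4  (cmp 9,4)
BGT loop: taken
r0=1^1=0
r0=0-9=-9
r5=7-(-9)=16
r6=9-1=8
CMP r6, #4  (cmp 8,4)
BGT loop: taken
r0=(-9)^1=-10
r0=(-10)-8=-18
r5=16-(-18)=34
r6=8-1=7
CMP r6, #4  (cmp 7,4)
BGT loop: taken
r0=(-18)^1=-17
r0=(-17)-7=-24
r5=34-(-24)=58
r6=7-1=6
CMP r6, #4  (cmp 6,4)
BGT loop: taken
r0=(-24)^1=-23
r0=(-23)-6=-29
r5=58-(-29)=87
r6=6-1=5
CMP r6, #4  (cmp 5,4)
BGT loop: taken
r0=(-29)^1=-30
r0=(-30)-5=-35
r5=87-(-35)=122
r6=5-1=4
CMP r6, #4  (cmp 4,4)
BGT loop: not taken
halt.

122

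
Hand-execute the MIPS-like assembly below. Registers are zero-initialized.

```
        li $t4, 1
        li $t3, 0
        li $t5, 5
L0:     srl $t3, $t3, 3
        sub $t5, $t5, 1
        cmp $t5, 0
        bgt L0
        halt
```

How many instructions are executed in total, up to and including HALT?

24

$t4=1
$t3=0
$t5=5
$t3=0>>3=0
$t5=5-1=4
cmp $t5, 0  (cmp 4,0)
bgt L0: taken
$t3=0>>3=0
$t5=4-1=3
cmp $t5, 0  (cmp 3,0)
bgt L0: taken
$t3=0>>3=0
$t5=3-1=2
cmp $t5, 0  (cmp 2,0)
bgt L0: taken
$t3=0>>3=0
$t5=2-1=1
cmp $t5, 0  (cmp 1,0)
bgt L0: taken
$t3=0>>3=0
$t5=1-1=0
cmp $t5, 0  (cmp 0,0)
bgt L0: not taken
halt.
Total executed instructions: 24.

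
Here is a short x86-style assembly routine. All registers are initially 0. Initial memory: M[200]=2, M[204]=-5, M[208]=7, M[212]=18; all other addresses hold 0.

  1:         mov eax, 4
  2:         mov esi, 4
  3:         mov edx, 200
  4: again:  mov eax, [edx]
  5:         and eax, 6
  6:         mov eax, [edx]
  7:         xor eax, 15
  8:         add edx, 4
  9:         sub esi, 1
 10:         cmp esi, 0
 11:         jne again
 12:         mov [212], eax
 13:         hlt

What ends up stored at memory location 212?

mov eax, 4 → eax=4
mov esi, 4 → esi=4
mov edx, 200 → edx=200
mov eax, [edx] → eax=M[200]=2
and eax, 6 → eax=2&6=2
mov eax, [edx] → eax=M[200]=2
xor eax, 15 → eax=2^15=13
add edx, 4 → edx=200+4=204
sub esi, 1 → esi=4-1=3
cmp esi, 0  (cmp 3,0)
jne again: taken
mov eax, [edx] → eax=M[204]=-5
and eax, 6 → eax=(-5)&6=2
mov eax, [edx] → eax=M[204]=-5
xor eax, 15 → eax=(-5)^15=-12
add edx, 4 → edx=204+4=208
sub esi, 1 → esi=3-1=2
cmp esi, 0  (cmp 2,0)
jne again: taken
mov eax, [edx] → eax=M[208]=7
and eax, 6 → eax=7&6=6
mov eax, [edx] → eax=M[208]=7
xor eax, 15 → eax=7^15=8
add edx, 4 → edx=208+4=212
sub esi, 1 → esi=2-1=1
cmp esi, 0  (cmp 1,0)
jne again: taken
mov eax, [edx] → eax=M[212]=18
and eax, 6 → eax=18&6=2
mov eax, [edx] → eax=M[212]=18
xor eax, 15 → eax=18^15=29
add edx, 4 → edx=212+4=216
sub esi, 1 → esi=1-1=0
cmp esi, 0  (cmp 0,0)
jne again: not taken
mov [212], eax → M[212]=29
halt.

29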